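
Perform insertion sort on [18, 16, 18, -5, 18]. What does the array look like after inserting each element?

First element 18 is already 'sorted'
Insert 16: shifted 1 elements -> [16, 18, 18, -5, 18]
Insert 18: shifted 0 elements -> [16, 18, 18, -5, 18]
Insert -5: shifted 3 elements -> [-5, 16, 18, 18, 18]
Insert 18: shifted 0 elements -> [-5, 16, 18, 18, 18]


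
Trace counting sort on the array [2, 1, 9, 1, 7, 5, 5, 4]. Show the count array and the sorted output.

Count array: [0, 2, 1, 0, 1, 2, 0, 1, 0, 1]
(count[i] = number of elements equal to i)
Cumulative count: [0, 2, 3, 3, 4, 6, 6, 7, 7, 8]
Sorted: [1, 1, 2, 4, 5, 5, 7, 9]


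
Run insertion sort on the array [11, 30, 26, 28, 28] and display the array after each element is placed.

First element 11 is already 'sorted'
Insert 30: shifted 0 elements -> [11, 30, 26, 28, 28]
Insert 26: shifted 1 elements -> [11, 26, 30, 28, 28]
Insert 28: shifted 1 elements -> [11, 26, 28, 30, 28]
Insert 28: shifted 1 elements -> [11, 26, 28, 28, 30]


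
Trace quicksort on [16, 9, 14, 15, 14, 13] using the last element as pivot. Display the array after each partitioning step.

Partition 1: pivot=13 at index 1 -> [9, 13, 14, 15, 14, 16]
Partition 2: pivot=16 at index 5 -> [9, 13, 14, 15, 14, 16]
Partition 3: pivot=14 at index 3 -> [9, 13, 14, 14, 15, 16]


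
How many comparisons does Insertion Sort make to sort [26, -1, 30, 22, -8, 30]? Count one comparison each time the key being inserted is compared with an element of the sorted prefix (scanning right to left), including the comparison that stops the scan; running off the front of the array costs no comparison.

Insert -1: 26 > -1 (shift), reached front = 1 comparison(s) -> [-1, 26, 30, 22, -8, 30]
Insert 30: 26 <= 30 (stop) = 1 comparison(s) -> [-1, 26, 30, 22, -8, 30]
Insert 22: 30 > 22 (shift), 26 > 22 (shift), -1 <= 22 (stop) = 3 comparison(s) -> [-1, 22, 26, 30, -8, 30]
Insert -8: 30 > -8 (shift), 26 > -8 (shift), 22 > -8 (shift), -1 > -8 (shift), reached front = 4 comparison(s) -> [-8, -1, 22, 26, 30, 30]
Insert 30: 30 <= 30 (stop) = 1 comparison(s) -> [-8, -1, 22, 26, 30, 30]
Total comparisons: 1 + 1 + 3 + 4 + 1 = 10


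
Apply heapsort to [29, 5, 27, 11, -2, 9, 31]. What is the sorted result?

Build heap: [31, 11, 29, 5, -2, 9, 27]
Extract 31: [29, 11, 27, 5, -2, 9, 31]
Extract 29: [27, 11, 9, 5, -2, 29, 31]
Extract 27: [11, 5, 9, -2, 27, 29, 31]
Extract 11: [9, 5, -2, 11, 27, 29, 31]
Extract 9: [5, -2, 9, 11, 27, 29, 31]
Extract 5: [-2, 5, 9, 11, 27, 29, 31]


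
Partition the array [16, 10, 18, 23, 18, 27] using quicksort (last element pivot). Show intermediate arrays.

Partition 1: pivot=27 at index 5 -> [16, 10, 18, 23, 18, 27]
Partition 2: pivot=18 at index 3 -> [16, 10, 18, 18, 23, 27]
Partition 3: pivot=18 at index 2 -> [16, 10, 18, 18, 23, 27]
Partition 4: pivot=10 at index 0 -> [10, 16, 18, 18, 23, 27]


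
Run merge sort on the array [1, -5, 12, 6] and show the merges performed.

Divide and conquer:
  Merge [1] + [-5] -> [-5, 1]
  Merge [12] + [6] -> [6, 12]
  Merge [-5, 1] + [6, 12] -> [-5, 1, 6, 12]


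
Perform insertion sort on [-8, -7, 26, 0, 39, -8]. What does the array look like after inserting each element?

First element -8 is already 'sorted'
Insert -7: shifted 0 elements -> [-8, -7, 26, 0, 39, -8]
Insert 26: shifted 0 elements -> [-8, -7, 26, 0, 39, -8]
Insert 0: shifted 1 elements -> [-8, -7, 0, 26, 39, -8]
Insert 39: shifted 0 elements -> [-8, -7, 0, 26, 39, -8]
Insert -8: shifted 4 elements -> [-8, -8, -7, 0, 26, 39]


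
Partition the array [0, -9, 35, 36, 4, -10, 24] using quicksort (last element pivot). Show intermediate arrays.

Partition 1: pivot=24 at index 4 -> [0, -9, 4, -10, 24, 36, 35]
Partition 2: pivot=-10 at index 0 -> [-10, -9, 4, 0, 24, 36, 35]
Partition 3: pivot=0 at index 2 -> [-10, -9, 0, 4, 24, 36, 35]
Partition 4: pivot=35 at index 5 -> [-10, -9, 0, 4, 24, 35, 36]


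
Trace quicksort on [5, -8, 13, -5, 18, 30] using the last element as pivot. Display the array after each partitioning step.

Partition 1: pivot=30 at index 5 -> [5, -8, 13, -5, 18, 30]
Partition 2: pivot=18 at index 4 -> [5, -8, 13, -5, 18, 30]
Partition 3: pivot=-5 at index 1 -> [-8, -5, 13, 5, 18, 30]
Partition 4: pivot=5 at index 2 -> [-8, -5, 5, 13, 18, 30]


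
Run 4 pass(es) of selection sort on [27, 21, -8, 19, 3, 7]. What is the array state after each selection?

Pass 1: Select minimum -8 at index 2, swap -> [-8, 21, 27, 19, 3, 7]
Pass 2: Select minimum 3 at index 4, swap -> [-8, 3, 27, 19, 21, 7]
Pass 3: Select minimum 7 at index 5, swap -> [-8, 3, 7, 19, 21, 27]
Pass 4: Select minimum 19 at index 3, swap -> [-8, 3, 7, 19, 21, 27]


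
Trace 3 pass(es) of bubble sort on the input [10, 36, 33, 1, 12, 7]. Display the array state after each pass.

After pass 1: [10, 33, 1, 12, 7, 36] (4 swaps)
After pass 2: [10, 1, 12, 7, 33, 36] (3 swaps)
After pass 3: [1, 10, 7, 12, 33, 36] (2 swaps)
Total swaps: 9


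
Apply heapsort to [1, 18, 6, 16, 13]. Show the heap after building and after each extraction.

Build heap: [18, 16, 6, 1, 13]
Extract 18: [16, 13, 6, 1, 18]
Extract 16: [13, 1, 6, 16, 18]
Extract 13: [6, 1, 13, 16, 18]
Extract 6: [1, 6, 13, 16, 18]


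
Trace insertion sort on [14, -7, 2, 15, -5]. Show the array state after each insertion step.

First element 14 is already 'sorted'
Insert -7: shifted 1 elements -> [-7, 14, 2, 15, -5]
Insert 2: shifted 1 elements -> [-7, 2, 14, 15, -5]
Insert 15: shifted 0 elements -> [-7, 2, 14, 15, -5]
Insert -5: shifted 3 elements -> [-7, -5, 2, 14, 15]


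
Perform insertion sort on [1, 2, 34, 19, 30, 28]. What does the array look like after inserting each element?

First element 1 is already 'sorted'
Insert 2: shifted 0 elements -> [1, 2, 34, 19, 30, 28]
Insert 34: shifted 0 elements -> [1, 2, 34, 19, 30, 28]
Insert 19: shifted 1 elements -> [1, 2, 19, 34, 30, 28]
Insert 30: shifted 1 elements -> [1, 2, 19, 30, 34, 28]
Insert 28: shifted 2 elements -> [1, 2, 19, 28, 30, 34]


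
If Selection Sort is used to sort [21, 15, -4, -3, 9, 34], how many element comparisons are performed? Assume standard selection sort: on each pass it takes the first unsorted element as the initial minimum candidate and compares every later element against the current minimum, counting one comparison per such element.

Pass 1: scan indices 1..5 for the minimum = 5 comparison(s); min is -4, place at index 0 -> [-4, 15, 21, -3, 9, 34]
Pass 2: scan indices 2..5 for the minimum = 4 comparison(s); min is -3, place at index 1 -> [-4, -3, 21, 15, 9, 34]
Pass 3: scan indices 3..5 for the minimum = 3 comparison(s); min is 9, place at index 2 -> [-4, -3, 9, 15, 21, 34]
Pass 4: scan indices 4..5 for the minimum = 2 comparison(s); min is 15, place at index 3 -> [-4, -3, 9, 15, 21, 34]
Pass 5: scan indices 5..5 for the minimum = 1 comparison(s); min is 21, place at index 4 -> [-4, -3, 9, 15, 21, 34]
Selection sort always scans the whole unsorted suffix, so the count is (n-1) + (n-2) + ... + 1 = n(n-1)/2 = 6*5/2 = 15 regardless of the input order.
Total comparisons: 5 + 4 + 3 + 2 + 1 = 15


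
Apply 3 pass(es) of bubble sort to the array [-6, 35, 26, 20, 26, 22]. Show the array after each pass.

After pass 1: [-6, 26, 20, 26, 22, 35] (4 swaps)
After pass 2: [-6, 20, 26, 22, 26, 35] (2 swaps)
After pass 3: [-6, 20, 22, 26, 26, 35] (1 swaps)
Total swaps: 7


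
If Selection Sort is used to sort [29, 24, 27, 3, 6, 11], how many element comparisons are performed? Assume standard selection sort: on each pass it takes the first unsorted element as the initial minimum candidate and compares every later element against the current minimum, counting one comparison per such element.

Pass 1: scan indices 1..5 for the minimum = 5 comparison(s); min is 3, place at index 0 -> [3, 24, 27, 29, 6, 11]
Pass 2: scan indices 2..5 for the minimum = 4 comparison(s); min is 6, place at index 1 -> [3, 6, 27, 29, 24, 11]
Pass 3: scan indices 3..5 for the minimum = 3 comparison(s); min is 11, place at index 2 -> [3, 6, 11, 29, 24, 27]
Pass 4: scan indices 4..5 for the minimum = 2 comparison(s); min is 24, place at index 3 -> [3, 6, 11, 24, 29, 27]
Pass 5: scan indices 5..5 for the minimum = 1 comparison(s); min is 27, place at index 4 -> [3, 6, 11, 24, 27, 29]
Selection sort always scans the whole unsorted suffix, so the count is (n-1) + (n-2) + ... + 1 = n(n-1)/2 = 6*5/2 = 15 regardless of the input order.
Total comparisons: 5 + 4 + 3 + 2 + 1 = 15


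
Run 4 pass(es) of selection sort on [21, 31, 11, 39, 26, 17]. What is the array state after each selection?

Pass 1: Select minimum 11 at index 2, swap -> [11, 31, 21, 39, 26, 17]
Pass 2: Select minimum 17 at index 5, swap -> [11, 17, 21, 39, 26, 31]
Pass 3: Select minimum 21 at index 2, swap -> [11, 17, 21, 39, 26, 31]
Pass 4: Select minimum 26 at index 4, swap -> [11, 17, 21, 26, 39, 31]


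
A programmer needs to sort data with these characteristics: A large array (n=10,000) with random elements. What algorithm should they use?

Best choice: Quicksort or Mergesort
Reason: Both have O(n log n) average case; quicksort has lower constant factors


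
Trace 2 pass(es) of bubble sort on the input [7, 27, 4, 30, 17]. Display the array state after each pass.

After pass 1: [7, 4, 27, 17, 30] (2 swaps)
After pass 2: [4, 7, 17, 27, 30] (2 swaps)
Total swaps: 4


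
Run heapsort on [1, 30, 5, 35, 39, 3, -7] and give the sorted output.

Build heap: [39, 35, 5, 1, 30, 3, -7]
Extract 39: [35, 30, 5, 1, -7, 3, 39]
Extract 35: [30, 3, 5, 1, -7, 35, 39]
Extract 30: [5, 3, -7, 1, 30, 35, 39]
Extract 5: [3, 1, -7, 5, 30, 35, 39]
Extract 3: [1, -7, 3, 5, 30, 35, 39]
Extract 1: [-7, 1, 3, 5, 30, 35, 39]


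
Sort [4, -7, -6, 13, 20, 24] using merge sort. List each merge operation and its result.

Divide and conquer:
  Merge [-7] + [-6] -> [-7, -6]
  Merge [4] + [-7, -6] -> [-7, -6, 4]
  Merge [20] + [24] -> [20, 24]
  Merge [13] + [20, 24] -> [13, 20, 24]
  Merge [-7, -6, 4] + [13, 20, 24] -> [-7, -6, 4, 13, 20, 24]


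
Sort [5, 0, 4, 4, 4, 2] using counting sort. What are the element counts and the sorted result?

Count array: [1, 0, 1, 0, 3, 1]
(count[i] = number of elements equal to i)
Cumulative count: [1, 1, 2, 2, 5, 6]
Sorted: [0, 2, 4, 4, 4, 5]


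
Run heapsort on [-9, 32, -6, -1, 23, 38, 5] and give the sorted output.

Build heap: [38, 32, 5, -1, 23, -6, -9]
Extract 38: [32, 23, 5, -1, -9, -6, 38]
Extract 32: [23, -1, 5, -6, -9, 32, 38]
Extract 23: [5, -1, -9, -6, 23, 32, 38]
Extract 5: [-1, -6, -9, 5, 23, 32, 38]
Extract -1: [-6, -9, -1, 5, 23, 32, 38]
Extract -6: [-9, -6, -1, 5, 23, 32, 38]


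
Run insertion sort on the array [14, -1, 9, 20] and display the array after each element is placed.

First element 14 is already 'sorted'
Insert -1: shifted 1 elements -> [-1, 14, 9, 20]
Insert 9: shifted 1 elements -> [-1, 9, 14, 20]
Insert 20: shifted 0 elements -> [-1, 9, 14, 20]


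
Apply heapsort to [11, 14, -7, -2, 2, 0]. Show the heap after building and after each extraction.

Build heap: [14, 11, 0, -2, 2, -7]
Extract 14: [11, 2, 0, -2, -7, 14]
Extract 11: [2, -2, 0, -7, 11, 14]
Extract 2: [0, -2, -7, 2, 11, 14]
Extract 0: [-2, -7, 0, 2, 11, 14]
Extract -2: [-7, -2, 0, 2, 11, 14]


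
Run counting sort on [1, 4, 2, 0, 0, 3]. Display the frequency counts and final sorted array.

Count array: [2, 1, 1, 1, 1]
(count[i] = number of elements equal to i)
Cumulative count: [2, 3, 4, 5, 6]
Sorted: [0, 0, 1, 2, 3, 4]


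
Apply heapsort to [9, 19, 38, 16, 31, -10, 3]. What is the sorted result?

Build heap: [38, 31, 9, 16, 19, -10, 3]
Extract 38: [31, 19, 9, 16, 3, -10, 38]
Extract 31: [19, 16, 9, -10, 3, 31, 38]
Extract 19: [16, 3, 9, -10, 19, 31, 38]
Extract 16: [9, 3, -10, 16, 19, 31, 38]
Extract 9: [3, -10, 9, 16, 19, 31, 38]
Extract 3: [-10, 3, 9, 16, 19, 31, 38]


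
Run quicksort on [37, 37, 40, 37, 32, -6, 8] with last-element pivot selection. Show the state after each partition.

Partition 1: pivot=8 at index 1 -> [-6, 8, 40, 37, 32, 37, 37]
Partition 2: pivot=37 at index 5 -> [-6, 8, 37, 32, 37, 37, 40]
Partition 3: pivot=37 at index 4 -> [-6, 8, 37, 32, 37, 37, 40]
Partition 4: pivot=32 at index 2 -> [-6, 8, 32, 37, 37, 37, 40]


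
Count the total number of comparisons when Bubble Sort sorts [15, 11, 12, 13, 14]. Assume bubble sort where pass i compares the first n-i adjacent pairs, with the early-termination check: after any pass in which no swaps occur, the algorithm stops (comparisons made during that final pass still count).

Pass 1: compare adjacent pairs (0,1)..(3,4) = 4 comparison(s), 4 swap(s) -> [11, 12, 13, 14, 15]
Pass 2: compare adjacent pairs (0,1)..(2,3) = 3 comparison(s), 0 swap(s) -> [11, 12, 13, 14, 15]
No swaps in this pass, so bubble sort stops here.
Total comparisons: 4 + 3 = 7


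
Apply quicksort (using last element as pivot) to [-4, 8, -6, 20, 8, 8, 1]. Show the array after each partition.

Partition 1: pivot=1 at index 2 -> [-4, -6, 1, 20, 8, 8, 8]
Partition 2: pivot=-6 at index 0 -> [-6, -4, 1, 20, 8, 8, 8]
Partition 3: pivot=8 at index 5 -> [-6, -4, 1, 8, 8, 8, 20]
Partition 4: pivot=8 at index 4 -> [-6, -4, 1, 8, 8, 8, 20]


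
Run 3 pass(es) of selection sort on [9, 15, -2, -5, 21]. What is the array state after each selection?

Pass 1: Select minimum -5 at index 3, swap -> [-5, 15, -2, 9, 21]
Pass 2: Select minimum -2 at index 2, swap -> [-5, -2, 15, 9, 21]
Pass 3: Select minimum 9 at index 3, swap -> [-5, -2, 9, 15, 21]


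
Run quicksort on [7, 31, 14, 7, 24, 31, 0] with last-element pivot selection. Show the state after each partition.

Partition 1: pivot=0 at index 0 -> [0, 31, 14, 7, 24, 31, 7]
Partition 2: pivot=7 at index 2 -> [0, 7, 7, 31, 24, 31, 14]
Partition 3: pivot=14 at index 3 -> [0, 7, 7, 14, 24, 31, 31]
Partition 4: pivot=31 at index 6 -> [0, 7, 7, 14, 24, 31, 31]
Partition 5: pivot=31 at index 5 -> [0, 7, 7, 14, 24, 31, 31]


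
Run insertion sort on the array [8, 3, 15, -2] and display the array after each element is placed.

First element 8 is already 'sorted'
Insert 3: shifted 1 elements -> [3, 8, 15, -2]
Insert 15: shifted 0 elements -> [3, 8, 15, -2]
Insert -2: shifted 3 elements -> [-2, 3, 8, 15]


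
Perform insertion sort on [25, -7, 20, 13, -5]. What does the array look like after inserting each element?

First element 25 is already 'sorted'
Insert -7: shifted 1 elements -> [-7, 25, 20, 13, -5]
Insert 20: shifted 1 elements -> [-7, 20, 25, 13, -5]
Insert 13: shifted 2 elements -> [-7, 13, 20, 25, -5]
Insert -5: shifted 3 elements -> [-7, -5, 13, 20, 25]


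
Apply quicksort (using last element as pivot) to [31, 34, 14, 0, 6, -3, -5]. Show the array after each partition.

Partition 1: pivot=-5 at index 0 -> [-5, 34, 14, 0, 6, -3, 31]
Partition 2: pivot=31 at index 5 -> [-5, 14, 0, 6, -3, 31, 34]
Partition 3: pivot=-3 at index 1 -> [-5, -3, 0, 6, 14, 31, 34]
Partition 4: pivot=14 at index 4 -> [-5, -3, 0, 6, 14, 31, 34]
Partition 5: pivot=6 at index 3 -> [-5, -3, 0, 6, 14, 31, 34]


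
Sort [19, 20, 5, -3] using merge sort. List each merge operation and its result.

Divide and conquer:
  Merge [19] + [20] -> [19, 20]
  Merge [5] + [-3] -> [-3, 5]
  Merge [19, 20] + [-3, 5] -> [-3, 5, 19, 20]


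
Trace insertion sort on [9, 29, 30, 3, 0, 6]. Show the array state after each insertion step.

First element 9 is already 'sorted'
Insert 29: shifted 0 elements -> [9, 29, 30, 3, 0, 6]
Insert 30: shifted 0 elements -> [9, 29, 30, 3, 0, 6]
Insert 3: shifted 3 elements -> [3, 9, 29, 30, 0, 6]
Insert 0: shifted 4 elements -> [0, 3, 9, 29, 30, 6]
Insert 6: shifted 3 elements -> [0, 3, 6, 9, 29, 30]


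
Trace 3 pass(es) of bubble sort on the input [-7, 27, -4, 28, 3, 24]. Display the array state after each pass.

After pass 1: [-7, -4, 27, 3, 24, 28] (3 swaps)
After pass 2: [-7, -4, 3, 24, 27, 28] (2 swaps)
After pass 3: [-7, -4, 3, 24, 27, 28] (0 swaps)
Total swaps: 5


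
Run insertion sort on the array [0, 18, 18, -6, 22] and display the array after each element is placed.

First element 0 is already 'sorted'
Insert 18: shifted 0 elements -> [0, 18, 18, -6, 22]
Insert 18: shifted 0 elements -> [0, 18, 18, -6, 22]
Insert -6: shifted 3 elements -> [-6, 0, 18, 18, 22]
Insert 22: shifted 0 elements -> [-6, 0, 18, 18, 22]


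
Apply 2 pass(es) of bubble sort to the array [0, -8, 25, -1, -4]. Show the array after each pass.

After pass 1: [-8, 0, -1, -4, 25] (3 swaps)
After pass 2: [-8, -1, -4, 0, 25] (2 swaps)
Total swaps: 5


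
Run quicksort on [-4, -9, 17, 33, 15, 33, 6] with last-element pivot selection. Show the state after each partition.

Partition 1: pivot=6 at index 2 -> [-4, -9, 6, 33, 15, 33, 17]
Partition 2: pivot=-9 at index 0 -> [-9, -4, 6, 33, 15, 33, 17]
Partition 3: pivot=17 at index 4 -> [-9, -4, 6, 15, 17, 33, 33]
Partition 4: pivot=33 at index 6 -> [-9, -4, 6, 15, 17, 33, 33]


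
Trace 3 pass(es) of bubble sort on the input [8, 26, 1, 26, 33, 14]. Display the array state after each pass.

After pass 1: [8, 1, 26, 26, 14, 33] (2 swaps)
After pass 2: [1, 8, 26, 14, 26, 33] (2 swaps)
After pass 3: [1, 8, 14, 26, 26, 33] (1 swaps)
Total swaps: 5


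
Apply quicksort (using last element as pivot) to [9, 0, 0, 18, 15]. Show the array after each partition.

Partition 1: pivot=15 at index 3 -> [9, 0, 0, 15, 18]
Partition 2: pivot=0 at index 1 -> [0, 0, 9, 15, 18]


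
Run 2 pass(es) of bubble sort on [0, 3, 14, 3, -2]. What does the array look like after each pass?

After pass 1: [0, 3, 3, -2, 14] (2 swaps)
After pass 2: [0, 3, -2, 3, 14] (1 swaps)
Total swaps: 3


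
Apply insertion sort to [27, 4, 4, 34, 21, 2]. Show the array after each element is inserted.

First element 27 is already 'sorted'
Insert 4: shifted 1 elements -> [4, 27, 4, 34, 21, 2]
Insert 4: shifted 1 elements -> [4, 4, 27, 34, 21, 2]
Insert 34: shifted 0 elements -> [4, 4, 27, 34, 21, 2]
Insert 21: shifted 2 elements -> [4, 4, 21, 27, 34, 2]
Insert 2: shifted 5 elements -> [2, 4, 4, 21, 27, 34]


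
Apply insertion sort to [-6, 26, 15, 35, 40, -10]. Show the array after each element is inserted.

First element -6 is already 'sorted'
Insert 26: shifted 0 elements -> [-6, 26, 15, 35, 40, -10]
Insert 15: shifted 1 elements -> [-6, 15, 26, 35, 40, -10]
Insert 35: shifted 0 elements -> [-6, 15, 26, 35, 40, -10]
Insert 40: shifted 0 elements -> [-6, 15, 26, 35, 40, -10]
Insert -10: shifted 5 elements -> [-10, -6, 15, 26, 35, 40]


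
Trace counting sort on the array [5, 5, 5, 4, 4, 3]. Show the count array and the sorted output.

Count array: [0, 0, 0, 1, 2, 3]
(count[i] = number of elements equal to i)
Cumulative count: [0, 0, 0, 1, 3, 6]
Sorted: [3, 4, 4, 5, 5, 5]


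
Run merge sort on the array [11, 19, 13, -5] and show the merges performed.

Divide and conquer:
  Merge [11] + [19] -> [11, 19]
  Merge [13] + [-5] -> [-5, 13]
  Merge [11, 19] + [-5, 13] -> [-5, 11, 13, 19]


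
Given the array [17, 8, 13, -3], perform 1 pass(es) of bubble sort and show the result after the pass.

After pass 1: [8, 13, -3, 17] (3 swaps)
Total swaps: 3


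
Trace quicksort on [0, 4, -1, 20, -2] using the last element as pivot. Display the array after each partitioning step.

Partition 1: pivot=-2 at index 0 -> [-2, 4, -1, 20, 0]
Partition 2: pivot=0 at index 2 -> [-2, -1, 0, 20, 4]
Partition 3: pivot=4 at index 3 -> [-2, -1, 0, 4, 20]


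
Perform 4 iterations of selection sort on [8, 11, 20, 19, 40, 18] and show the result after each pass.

Pass 1: Select minimum 8 at index 0, swap -> [8, 11, 20, 19, 40, 18]
Pass 2: Select minimum 11 at index 1, swap -> [8, 11, 20, 19, 40, 18]
Pass 3: Select minimum 18 at index 5, swap -> [8, 11, 18, 19, 40, 20]
Pass 4: Select minimum 19 at index 3, swap -> [8, 11, 18, 19, 40, 20]


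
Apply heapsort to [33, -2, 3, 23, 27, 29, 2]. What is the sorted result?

Build heap: [33, 27, 29, 23, -2, 3, 2]
Extract 33: [29, 27, 3, 23, -2, 2, 33]
Extract 29: [27, 23, 3, 2, -2, 29, 33]
Extract 27: [23, 2, 3, -2, 27, 29, 33]
Extract 23: [3, 2, -2, 23, 27, 29, 33]
Extract 3: [2, -2, 3, 23, 27, 29, 33]
Extract 2: [-2, 2, 3, 23, 27, 29, 33]


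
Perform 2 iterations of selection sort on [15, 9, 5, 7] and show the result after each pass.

Pass 1: Select minimum 5 at index 2, swap -> [5, 9, 15, 7]
Pass 2: Select minimum 7 at index 3, swap -> [5, 7, 15, 9]


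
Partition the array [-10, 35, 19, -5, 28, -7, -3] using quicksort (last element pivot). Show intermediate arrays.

Partition 1: pivot=-3 at index 3 -> [-10, -5, -7, -3, 28, 19, 35]
Partition 2: pivot=-7 at index 1 -> [-10, -7, -5, -3, 28, 19, 35]
Partition 3: pivot=35 at index 6 -> [-10, -7, -5, -3, 28, 19, 35]
Partition 4: pivot=19 at index 4 -> [-10, -7, -5, -3, 19, 28, 35]


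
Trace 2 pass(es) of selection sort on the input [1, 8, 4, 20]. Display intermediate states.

Pass 1: Select minimum 1 at index 0, swap -> [1, 8, 4, 20]
Pass 2: Select minimum 4 at index 2, swap -> [1, 4, 8, 20]


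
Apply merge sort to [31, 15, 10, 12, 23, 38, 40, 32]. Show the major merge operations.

Divide and conquer:
  Merge [31] + [15] -> [15, 31]
  Merge [10] + [12] -> [10, 12]
  Merge [15, 31] + [10, 12] -> [10, 12, 15, 31]
  Merge [23] + [38] -> [23, 38]
  Merge [40] + [32] -> [32, 40]
  Merge [23, 38] + [32, 40] -> [23, 32, 38, 40]
  Merge [10, 12, 15, 31] + [23, 32, 38, 40] -> [10, 12, 15, 23, 31, 32, 38, 40]


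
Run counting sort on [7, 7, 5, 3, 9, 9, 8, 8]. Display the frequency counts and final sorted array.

Count array: [0, 0, 0, 1, 0, 1, 0, 2, 2, 2]
(count[i] = number of elements equal to i)
Cumulative count: [0, 0, 0, 1, 1, 2, 2, 4, 6, 8]
Sorted: [3, 5, 7, 7, 8, 8, 9, 9]


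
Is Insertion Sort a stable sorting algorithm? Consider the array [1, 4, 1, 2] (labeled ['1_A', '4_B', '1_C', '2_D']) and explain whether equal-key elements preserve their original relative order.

Trace Insertion Sort on the labeled array (the key is the number; the letter only tracks identity):
  Insert 4_B at index 1: [1_A, 4_B, 1_C, 2_D]
  Insert 1_C at index 1: [1_A, 1_C, 4_B, 2_D]
  Insert 2_D at index 2: [1_A, 1_C, 2_D, 4_B]
Final order: [1_A, 1_C, 2_D, 4_B]
Equal keys:
  value 1: originally 1_A, 1_C; after sorting 1_A, 1_C -> order preserved
All equal keys kept their original relative order. Insertion Sort is stable: elements are shifted only while they are strictly greater than the key, so a key is inserted after any equal elements already placed.
Answer: Stable


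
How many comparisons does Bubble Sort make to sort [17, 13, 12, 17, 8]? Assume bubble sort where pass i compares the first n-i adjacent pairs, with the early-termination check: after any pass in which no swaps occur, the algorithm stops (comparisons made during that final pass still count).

Pass 1: compare adjacent pairs (0,1)..(3,4) = 4 comparison(s), 3 swap(s) -> [13, 12, 17, 8, 17]
Pass 2: compare adjacent pairs (0,1)..(2,3) = 3 comparison(s), 2 swap(s) -> [12, 13, 8, 17, 17]
Pass 3: compare adjacent pairs (0,1)..(1,2) = 2 comparison(s), 1 swap(s) -> [12, 8, 13, 17, 17]
Pass 4: compare adjacent pairs (0,1)..(0,1) = 1 comparison(s), 1 swap(s) -> [8, 12, 13, 17, 17]
Every pass made at least one swap, so all n-1 passes run.
Total comparisons: 4 + 3 + 2 + 1 = 10


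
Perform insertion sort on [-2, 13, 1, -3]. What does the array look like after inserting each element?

First element -2 is already 'sorted'
Insert 13: shifted 0 elements -> [-2, 13, 1, -3]
Insert 1: shifted 1 elements -> [-2, 1, 13, -3]
Insert -3: shifted 3 elements -> [-3, -2, 1, 13]


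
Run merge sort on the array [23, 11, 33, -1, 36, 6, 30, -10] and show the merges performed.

Divide and conquer:
  Merge [23] + [11] -> [11, 23]
  Merge [33] + [-1] -> [-1, 33]
  Merge [11, 23] + [-1, 33] -> [-1, 11, 23, 33]
  Merge [36] + [6] -> [6, 36]
  Merge [30] + [-10] -> [-10, 30]
  Merge [6, 36] + [-10, 30] -> [-10, 6, 30, 36]
  Merge [-1, 11, 23, 33] + [-10, 6, 30, 36] -> [-10, -1, 6, 11, 23, 30, 33, 36]


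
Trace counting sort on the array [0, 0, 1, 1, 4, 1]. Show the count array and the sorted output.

Count array: [2, 3, 0, 0, 1]
(count[i] = number of elements equal to i)
Cumulative count: [2, 5, 5, 5, 6]
Sorted: [0, 0, 1, 1, 1, 4]


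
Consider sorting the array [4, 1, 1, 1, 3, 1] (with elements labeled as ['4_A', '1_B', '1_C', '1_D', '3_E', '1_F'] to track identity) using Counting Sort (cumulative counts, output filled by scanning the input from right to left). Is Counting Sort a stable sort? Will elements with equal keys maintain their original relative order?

Trace Counting Sort on the labeled array (the key is the number; the letter only tracks identity):
  Counts for values 0..4: [0, 4, 0, 1, 1]
  Cumulative counts: [0, 4, 4, 5, 6]
  Scan right to left: place 1_F at output index 3
  Scan right to left: place 3_E at output index 4
  Scan right to left: place 1_D at output index 2
  Scan right to left: place 1_C at output index 1
  Scan right to left: place 1_B at output index 0
  Scan right to left: place 4_A at output index 5
  Output: [1_B, 1_C, 1_D, 1_F, 3_E, 4_A]
Equal keys:
  value 1: originally 1_B, 1_C, 1_D, 1_F; after sorting 1_B, 1_C, 1_D, 1_F -> order preserved
All equal keys kept their original relative order. Counting Sort is stable: scanning the input right to left with decreasing cumulative counts places later duplicates at later output positions.
Answer: Stable


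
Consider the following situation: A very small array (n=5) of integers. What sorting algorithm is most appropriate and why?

Best choice: Insertion sort
Reason: For tiny inputs the O(n^2) overhead is negligible and insertion sort has minimal constant factors


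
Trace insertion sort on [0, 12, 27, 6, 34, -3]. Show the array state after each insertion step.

First element 0 is already 'sorted'
Insert 12: shifted 0 elements -> [0, 12, 27, 6, 34, -3]
Insert 27: shifted 0 elements -> [0, 12, 27, 6, 34, -3]
Insert 6: shifted 2 elements -> [0, 6, 12, 27, 34, -3]
Insert 34: shifted 0 elements -> [0, 6, 12, 27, 34, -3]
Insert -3: shifted 5 elements -> [-3, 0, 6, 12, 27, 34]


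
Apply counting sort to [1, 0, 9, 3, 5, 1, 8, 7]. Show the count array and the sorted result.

Count array: [1, 2, 0, 1, 0, 1, 0, 1, 1, 1]
(count[i] = number of elements equal to i)
Cumulative count: [1, 3, 3, 4, 4, 5, 5, 6, 7, 8]
Sorted: [0, 1, 1, 3, 5, 7, 8, 9]


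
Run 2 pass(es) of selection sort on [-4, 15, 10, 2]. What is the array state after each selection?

Pass 1: Select minimum -4 at index 0, swap -> [-4, 15, 10, 2]
Pass 2: Select minimum 2 at index 3, swap -> [-4, 2, 10, 15]


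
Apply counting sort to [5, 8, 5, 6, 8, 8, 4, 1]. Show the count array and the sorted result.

Count array: [0, 1, 0, 0, 1, 2, 1, 0, 3]
(count[i] = number of elements equal to i)
Cumulative count: [0, 1, 1, 1, 2, 4, 5, 5, 8]
Sorted: [1, 4, 5, 5, 6, 8, 8, 8]


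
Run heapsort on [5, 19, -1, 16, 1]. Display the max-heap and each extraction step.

Build heap: [19, 16, -1, 5, 1]
Extract 19: [16, 5, -1, 1, 19]
Extract 16: [5, 1, -1, 16, 19]
Extract 5: [1, -1, 5, 16, 19]
Extract 1: [-1, 1, 5, 16, 19]


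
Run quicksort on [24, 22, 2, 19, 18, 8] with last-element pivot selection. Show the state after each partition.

Partition 1: pivot=8 at index 1 -> [2, 8, 24, 19, 18, 22]
Partition 2: pivot=22 at index 4 -> [2, 8, 19, 18, 22, 24]
Partition 3: pivot=18 at index 2 -> [2, 8, 18, 19, 22, 24]


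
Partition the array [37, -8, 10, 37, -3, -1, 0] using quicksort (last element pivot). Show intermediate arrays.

Partition 1: pivot=0 at index 3 -> [-8, -3, -1, 0, 37, 10, 37]
Partition 2: pivot=-1 at index 2 -> [-8, -3, -1, 0, 37, 10, 37]
Partition 3: pivot=-3 at index 1 -> [-8, -3, -1, 0, 37, 10, 37]
Partition 4: pivot=37 at index 6 -> [-8, -3, -1, 0, 37, 10, 37]
Partition 5: pivot=10 at index 4 -> [-8, -3, -1, 0, 10, 37, 37]


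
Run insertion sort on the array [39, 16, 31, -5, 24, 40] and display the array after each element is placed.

First element 39 is already 'sorted'
Insert 16: shifted 1 elements -> [16, 39, 31, -5, 24, 40]
Insert 31: shifted 1 elements -> [16, 31, 39, -5, 24, 40]
Insert -5: shifted 3 elements -> [-5, 16, 31, 39, 24, 40]
Insert 24: shifted 2 elements -> [-5, 16, 24, 31, 39, 40]
Insert 40: shifted 0 elements -> [-5, 16, 24, 31, 39, 40]


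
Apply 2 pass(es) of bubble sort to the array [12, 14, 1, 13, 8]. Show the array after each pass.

After pass 1: [12, 1, 13, 8, 14] (3 swaps)
After pass 2: [1, 12, 8, 13, 14] (2 swaps)
Total swaps: 5


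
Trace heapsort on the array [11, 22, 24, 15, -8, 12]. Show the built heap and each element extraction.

Build heap: [24, 22, 12, 15, -8, 11]
Extract 24: [22, 15, 12, 11, -8, 24]
Extract 22: [15, 11, 12, -8, 22, 24]
Extract 15: [12, 11, -8, 15, 22, 24]
Extract 12: [11, -8, 12, 15, 22, 24]
Extract 11: [-8, 11, 12, 15, 22, 24]


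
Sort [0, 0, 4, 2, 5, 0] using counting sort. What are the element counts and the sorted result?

Count array: [3, 0, 1, 0, 1, 1]
(count[i] = number of elements equal to i)
Cumulative count: [3, 3, 4, 4, 5, 6]
Sorted: [0, 0, 0, 2, 4, 5]


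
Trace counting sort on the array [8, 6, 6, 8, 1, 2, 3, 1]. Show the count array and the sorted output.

Count array: [0, 2, 1, 1, 0, 0, 2, 0, 2]
(count[i] = number of elements equal to i)
Cumulative count: [0, 2, 3, 4, 4, 4, 6, 6, 8]
Sorted: [1, 1, 2, 3, 6, 6, 8, 8]


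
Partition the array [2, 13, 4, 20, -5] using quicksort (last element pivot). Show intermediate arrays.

Partition 1: pivot=-5 at index 0 -> [-5, 13, 4, 20, 2]
Partition 2: pivot=2 at index 1 -> [-5, 2, 4, 20, 13]
Partition 3: pivot=13 at index 3 -> [-5, 2, 4, 13, 20]


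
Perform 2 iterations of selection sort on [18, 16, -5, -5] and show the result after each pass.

Pass 1: Select minimum -5 at index 2, swap -> [-5, 16, 18, -5]
Pass 2: Select minimum -5 at index 3, swap -> [-5, -5, 18, 16]


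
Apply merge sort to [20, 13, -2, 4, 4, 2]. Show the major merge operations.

Divide and conquer:
  Merge [13] + [-2] -> [-2, 13]
  Merge [20] + [-2, 13] -> [-2, 13, 20]
  Merge [4] + [2] -> [2, 4]
  Merge [4] + [2, 4] -> [2, 4, 4]
  Merge [-2, 13, 20] + [2, 4, 4] -> [-2, 2, 4, 4, 13, 20]


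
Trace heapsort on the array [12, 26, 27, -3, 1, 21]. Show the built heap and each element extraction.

Build heap: [27, 26, 21, -3, 1, 12]
Extract 27: [26, 12, 21, -3, 1, 27]
Extract 26: [21, 12, 1, -3, 26, 27]
Extract 21: [12, -3, 1, 21, 26, 27]
Extract 12: [1, -3, 12, 21, 26, 27]
Extract 1: [-3, 1, 12, 21, 26, 27]


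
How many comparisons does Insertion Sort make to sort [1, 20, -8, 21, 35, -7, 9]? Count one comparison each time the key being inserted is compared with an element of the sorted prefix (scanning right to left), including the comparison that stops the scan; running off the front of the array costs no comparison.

Insert 20: 1 <= 20 (stop) = 1 comparison(s) -> [1, 20, -8, 21, 35, -7, 9]
Insert -8: 20 > -8 (shift), 1 > -8 (shift), reached front = 2 comparison(s) -> [-8, 1, 20, 21, 35, -7, 9]
Insert 21: 20 <= 21 (stop) = 1 comparison(s) -> [-8, 1, 20, 21, 35, -7, 9]
Insert 35: 21 <= 35 (stop) = 1 comparison(s) -> [-8, 1, 20, 21, 35, -7, 9]
Insert -7: 35 > -7 (shift), 21 > -7 (shift), 20 > -7 (shift), 1 > -7 (shift), -8 <= -7 (stop) = 5 comparison(s) -> [-8, -7, 1, 20, 21, 35, 9]
Insert 9: 35 > 9 (shift), 21 > 9 (shift), 20 > 9 (shift), 1 <= 9 (stop) = 4 comparison(s) -> [-8, -7, 1, 9, 20, 21, 35]
Total comparisons: 1 + 2 + 1 + 1 + 5 + 4 = 14


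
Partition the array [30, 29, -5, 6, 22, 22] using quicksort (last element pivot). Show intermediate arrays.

Partition 1: pivot=22 at index 3 -> [-5, 6, 22, 22, 30, 29]
Partition 2: pivot=22 at index 2 -> [-5, 6, 22, 22, 30, 29]
Partition 3: pivot=6 at index 1 -> [-5, 6, 22, 22, 30, 29]
Partition 4: pivot=29 at index 4 -> [-5, 6, 22, 22, 29, 30]


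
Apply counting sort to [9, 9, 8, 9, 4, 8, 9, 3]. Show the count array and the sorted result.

Count array: [0, 0, 0, 1, 1, 0, 0, 0, 2, 4]
(count[i] = number of elements equal to i)
Cumulative count: [0, 0, 0, 1, 2, 2, 2, 2, 4, 8]
Sorted: [3, 4, 8, 8, 9, 9, 9, 9]


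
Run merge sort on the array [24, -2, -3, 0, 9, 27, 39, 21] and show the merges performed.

Divide and conquer:
  Merge [24] + [-2] -> [-2, 24]
  Merge [-3] + [0] -> [-3, 0]
  Merge [-2, 24] + [-3, 0] -> [-3, -2, 0, 24]
  Merge [9] + [27] -> [9, 27]
  Merge [39] + [21] -> [21, 39]
  Merge [9, 27] + [21, 39] -> [9, 21, 27, 39]
  Merge [-3, -2, 0, 24] + [9, 21, 27, 39] -> [-3, -2, 0, 9, 21, 24, 27, 39]


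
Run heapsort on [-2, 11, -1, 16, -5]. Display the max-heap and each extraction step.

Build heap: [16, 11, -1, -2, -5]
Extract 16: [11, -2, -1, -5, 16]
Extract 11: [-1, -2, -5, 11, 16]
Extract -1: [-2, -5, -1, 11, 16]
Extract -2: [-5, -2, -1, 11, 16]


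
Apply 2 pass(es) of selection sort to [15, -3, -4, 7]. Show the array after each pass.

Pass 1: Select minimum -4 at index 2, swap -> [-4, -3, 15, 7]
Pass 2: Select minimum -3 at index 1, swap -> [-4, -3, 15, 7]


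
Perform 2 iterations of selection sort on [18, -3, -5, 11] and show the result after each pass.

Pass 1: Select minimum -5 at index 2, swap -> [-5, -3, 18, 11]
Pass 2: Select minimum -3 at index 1, swap -> [-5, -3, 18, 11]


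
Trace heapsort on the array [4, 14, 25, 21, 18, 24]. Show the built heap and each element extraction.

Build heap: [25, 21, 24, 14, 18, 4]
Extract 25: [24, 21, 4, 14, 18, 25]
Extract 24: [21, 18, 4, 14, 24, 25]
Extract 21: [18, 14, 4, 21, 24, 25]
Extract 18: [14, 4, 18, 21, 24, 25]
Extract 14: [4, 14, 18, 21, 24, 25]


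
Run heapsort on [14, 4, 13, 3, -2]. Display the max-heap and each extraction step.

Build heap: [14, 4, 13, 3, -2]
Extract 14: [13, 4, -2, 3, 14]
Extract 13: [4, 3, -2, 13, 14]
Extract 4: [3, -2, 4, 13, 14]
Extract 3: [-2, 3, 4, 13, 14]


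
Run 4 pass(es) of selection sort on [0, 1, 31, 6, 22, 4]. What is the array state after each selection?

Pass 1: Select minimum 0 at index 0, swap -> [0, 1, 31, 6, 22, 4]
Pass 2: Select minimum 1 at index 1, swap -> [0, 1, 31, 6, 22, 4]
Pass 3: Select minimum 4 at index 5, swap -> [0, 1, 4, 6, 22, 31]
Pass 4: Select minimum 6 at index 3, swap -> [0, 1, 4, 6, 22, 31]


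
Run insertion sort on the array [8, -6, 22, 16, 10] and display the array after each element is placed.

First element 8 is already 'sorted'
Insert -6: shifted 1 elements -> [-6, 8, 22, 16, 10]
Insert 22: shifted 0 elements -> [-6, 8, 22, 16, 10]
Insert 16: shifted 1 elements -> [-6, 8, 16, 22, 10]
Insert 10: shifted 2 elements -> [-6, 8, 10, 16, 22]


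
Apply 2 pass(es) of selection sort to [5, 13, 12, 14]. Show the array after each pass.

Pass 1: Select minimum 5 at index 0, swap -> [5, 13, 12, 14]
Pass 2: Select minimum 12 at index 2, swap -> [5, 12, 13, 14]


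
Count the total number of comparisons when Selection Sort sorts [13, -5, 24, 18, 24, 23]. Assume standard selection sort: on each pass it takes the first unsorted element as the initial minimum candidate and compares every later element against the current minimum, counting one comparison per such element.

Pass 1: scan indices 1..5 for the minimum = 5 comparison(s); min is -5, place at index 0 -> [-5, 13, 24, 18, 24, 23]
Pass 2: scan indices 2..5 for the minimum = 4 comparison(s); min is 13, place at index 1 -> [-5, 13, 24, 18, 24, 23]
Pass 3: scan indices 3..5 for the minimum = 3 comparison(s); min is 18, place at index 2 -> [-5, 13, 18, 24, 24, 23]
Pass 4: scan indices 4..5 for the minimum = 2 comparison(s); min is 23, place at index 3 -> [-5, 13, 18, 23, 24, 24]
Pass 5: scan indices 5..5 for the minimum = 1 comparison(s); min is 24, place at index 4 -> [-5, 13, 18, 23, 24, 24]
Selection sort always scans the whole unsorted suffix, so the count is (n-1) + (n-2) + ... + 1 = n(n-1)/2 = 6*5/2 = 15 regardless of the input order.
Total comparisons: 5 + 4 + 3 + 2 + 1 = 15


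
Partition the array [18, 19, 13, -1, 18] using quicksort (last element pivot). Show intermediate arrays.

Partition 1: pivot=18 at index 3 -> [18, 13, -1, 18, 19]
Partition 2: pivot=-1 at index 0 -> [-1, 13, 18, 18, 19]
Partition 3: pivot=18 at index 2 -> [-1, 13, 18, 18, 19]


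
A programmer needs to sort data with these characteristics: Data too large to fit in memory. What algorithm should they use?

Best choice: External merge sort
Reason: Minimizes disk I/O by sequential reads/writes


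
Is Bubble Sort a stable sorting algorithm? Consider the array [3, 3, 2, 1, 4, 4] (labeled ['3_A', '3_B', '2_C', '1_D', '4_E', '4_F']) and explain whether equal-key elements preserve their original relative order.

Trace Bubble Sort on the labeled array (the key is the number; the letter only tracks identity):
  After pass 1: [3_A, 2_C, 1_D, 3_B, 4_E, 4_F]
  After pass 2: [2_C, 1_D, 3_A, 3_B, 4_E, 4_F]
  After pass 3: [1_D, 2_C, 3_A, 3_B, 4_E, 4_F]
  After pass 4: [1_D, 2_C, 3_A, 3_B, 4_E, 4_F] (no swaps, done)
Final order: [1_D, 2_C, 3_A, 3_B, 4_E, 4_F]
Equal keys:
  value 3: originally 3_A, 3_B; after sorting 3_A, 3_B -> order preserved
  value 4: originally 4_E, 4_F; after sorting 4_E, 4_F -> order preserved
All equal keys kept their original relative order. Bubble Sort is stable: it only swaps adjacent elements when the left one is strictly greater, so equal keys never move past each other.
Answer: Stable


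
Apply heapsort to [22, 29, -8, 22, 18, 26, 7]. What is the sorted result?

Build heap: [29, 22, 26, 22, 18, -8, 7]
Extract 29: [26, 22, 7, 22, 18, -8, 29]
Extract 26: [22, 22, 7, -8, 18, 26, 29]
Extract 22: [22, 18, 7, -8, 22, 26, 29]
Extract 22: [18, -8, 7, 22, 22, 26, 29]
Extract 18: [7, -8, 18, 22, 22, 26, 29]
Extract 7: [-8, 7, 18, 22, 22, 26, 29]


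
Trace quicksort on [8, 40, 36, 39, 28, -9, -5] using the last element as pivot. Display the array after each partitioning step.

Partition 1: pivot=-5 at index 1 -> [-9, -5, 36, 39, 28, 8, 40]
Partition 2: pivot=40 at index 6 -> [-9, -5, 36, 39, 28, 8, 40]
Partition 3: pivot=8 at index 2 -> [-9, -5, 8, 39, 28, 36, 40]
Partition 4: pivot=36 at index 4 -> [-9, -5, 8, 28, 36, 39, 40]


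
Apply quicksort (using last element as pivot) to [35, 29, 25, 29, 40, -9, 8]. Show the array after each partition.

Partition 1: pivot=8 at index 1 -> [-9, 8, 25, 29, 40, 35, 29]
Partition 2: pivot=29 at index 4 -> [-9, 8, 25, 29, 29, 35, 40]
Partition 3: pivot=29 at index 3 -> [-9, 8, 25, 29, 29, 35, 40]
Partition 4: pivot=40 at index 6 -> [-9, 8, 25, 29, 29, 35, 40]


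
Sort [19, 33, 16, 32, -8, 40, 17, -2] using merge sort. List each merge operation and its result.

Divide and conquer:
  Merge [19] + [33] -> [19, 33]
  Merge [16] + [32] -> [16, 32]
  Merge [19, 33] + [16, 32] -> [16, 19, 32, 33]
  Merge [-8] + [40] -> [-8, 40]
  Merge [17] + [-2] -> [-2, 17]
  Merge [-8, 40] + [-2, 17] -> [-8, -2, 17, 40]
  Merge [16, 19, 32, 33] + [-8, -2, 17, 40] -> [-8, -2, 16, 17, 19, 32, 33, 40]


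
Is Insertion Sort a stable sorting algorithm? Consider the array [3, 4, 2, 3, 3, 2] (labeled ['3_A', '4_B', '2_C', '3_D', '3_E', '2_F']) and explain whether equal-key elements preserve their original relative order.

Trace Insertion Sort on the labeled array (the key is the number; the letter only tracks identity):
  Insert 4_B at index 1: [3_A, 4_B, 2_C, 3_D, 3_E, 2_F]
  Insert 2_C at index 0: [2_C, 3_A, 4_B, 3_D, 3_E, 2_F]
  Insert 3_D at index 2: [2_C, 3_A, 3_D, 4_B, 3_E, 2_F]
  Insert 3_E at index 3: [2_C, 3_A, 3_D, 3_E, 4_B, 2_F]
  Insert 2_F at index 1: [2_C, 2_F, 3_A, 3_D, 3_E, 4_B]
Final order: [2_C, 2_F, 3_A, 3_D, 3_E, 4_B]
Equal keys:
  value 2: originally 2_C, 2_F; after sorting 2_C, 2_F -> order preserved
  value 3: originally 3_A, 3_D, 3_E; after sorting 3_A, 3_D, 3_E -> order preserved
All equal keys kept their original relative order. Insertion Sort is stable: elements are shifted only while they are strictly greater than the key, so a key is inserted after any equal elements already placed.
Answer: Stable


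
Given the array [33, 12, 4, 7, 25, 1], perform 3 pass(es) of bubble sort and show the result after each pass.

After pass 1: [12, 4, 7, 25, 1, 33] (5 swaps)
After pass 2: [4, 7, 12, 1, 25, 33] (3 swaps)
After pass 3: [4, 7, 1, 12, 25, 33] (1 swaps)
Total swaps: 9
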